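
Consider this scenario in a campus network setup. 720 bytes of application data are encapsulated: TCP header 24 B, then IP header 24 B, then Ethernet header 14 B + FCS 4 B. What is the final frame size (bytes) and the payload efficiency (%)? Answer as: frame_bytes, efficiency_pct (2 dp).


TCP segment = 720 + 24 = 744 B
IP packet = 744 + 24 = 768 B
Ethernet frame = 768 + 14 + 4 = 786 B
Efficiency = app / frame = 720 / 786 = 0.916031 = 91.6031% -> 91.60% (2 dp)

786, 91.60


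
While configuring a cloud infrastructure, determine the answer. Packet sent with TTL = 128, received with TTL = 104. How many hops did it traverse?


Given: initial TTL = 128, received TTL = 104
Hops = initial TTL - received TTL
Hops = 128 - 104 = 24

24


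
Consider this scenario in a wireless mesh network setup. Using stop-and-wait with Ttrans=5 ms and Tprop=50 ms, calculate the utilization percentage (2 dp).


Given: Ttrans = 5 ms, Tprop = 50 ms
RTT = 2 * Tprop = 2 * 50 = 100 ms
U = Ttrans / (Ttrans + RTT)
U = 5 / (5 + 100)
U = 5 / 105 = 0.047619
U% = 4.76%

4.76


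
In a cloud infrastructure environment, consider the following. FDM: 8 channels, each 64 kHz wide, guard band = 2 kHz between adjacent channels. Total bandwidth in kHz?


Given: 8 channels, 64 kHz each, guard = 2 kHz
Channel bandwidth = 8 * 64 = 512 kHz
Guard bands = 7 gaps * 2 kHz = 14 kHz
Total = 512 + 14 = 526 kHz

526


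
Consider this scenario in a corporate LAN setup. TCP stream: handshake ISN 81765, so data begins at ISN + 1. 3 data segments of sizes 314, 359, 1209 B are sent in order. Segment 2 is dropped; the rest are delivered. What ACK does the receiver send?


SYN uses sequence number 81765; first data byte = ISN + 1 = 81766.
Segment 1: SEQ = 81766, len = 314 B, covers [81766, 82079]
Segment 2: SEQ = 82080, len = 359 B, covers [82080, 82438] [LOST]
Segment 3: SEQ = 82439, len = 1209 B, covers [82439, 83647]
In-order data received: bytes [81766, 82079] (segments 1..1).
Segment 2 missing -> gap begins at byte 82080; later segments buffered out of order.
Cumulative ACK = next expected in-order byte = 81766 + 314 = 82080

82080


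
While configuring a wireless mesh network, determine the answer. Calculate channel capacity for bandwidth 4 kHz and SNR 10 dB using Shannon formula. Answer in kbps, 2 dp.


Given: B = 4 kHz, SNR = 10 dB
SNR linear = 10^(10/10) = 10
1 + SNR = 11
log2(11) = 3.4594316186
C = 4 * 1000 * 3.4594316186 = 13837.7265 bps
C = 13.837726 kbps -> 13.84 kbps (2 dp)

13.84


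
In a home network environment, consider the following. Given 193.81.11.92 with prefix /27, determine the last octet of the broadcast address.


Given: IP = 193.81.11.92, prefix = /27
Host bits = 32 - 27 = 5
Network last octet = 92 AND mask = 64
Host part size = 2^5 - 1 = 31
Broadcast last octet = 64 OR 31 = 95

95


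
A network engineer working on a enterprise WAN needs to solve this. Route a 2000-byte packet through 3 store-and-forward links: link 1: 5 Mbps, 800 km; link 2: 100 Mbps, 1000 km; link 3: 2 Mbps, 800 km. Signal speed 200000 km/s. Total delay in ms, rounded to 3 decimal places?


Packet = 2000 bytes = 16000 bits. Store-and-forward: sum (t_trans + t_prop) per link.
Link 1: t_trans = 16000/(5*10^6) s = 3.2000 ms; t_prop = 800/200000 s = 4.0000 ms; subtotal = 7.2000 ms
Link 2: t_trans = 16000/(100*10^6) s = 0.1600 ms; t_prop = 1000/200000 s = 5.0000 ms; subtotal = 5.1600 ms
Link 3: t_trans = 16000/(2*10^6) s = 8.0000 ms; t_prop = 800/200000 s = 4.0000 ms; subtotal = 12.0000 ms
End-to-end = 7.2000 + 5.1600 + 12.0000 = 24.3600 ms -> 24.360 ms (3 dp)

24.360


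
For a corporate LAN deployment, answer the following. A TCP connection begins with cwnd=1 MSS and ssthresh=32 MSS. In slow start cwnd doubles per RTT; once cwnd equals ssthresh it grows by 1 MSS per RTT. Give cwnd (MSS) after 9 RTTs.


RTT 0: cwnd = 1 MSS (initial)
RTT 1: cwnd = 2 MSS (slow start, doubled)
RTT 2: cwnd = 4 MSS (slow start, doubled)
RTT 3: cwnd = 8 MSS (slow start, doubled)
RTT 4: cwnd = 16 MSS (slow start, doubled)
RTT 5: cwnd = 32 MSS (slow start, doubled)
RTT 6: cwnd = 33 MSS (congestion avoidance, +1)
RTT 7: cwnd = 34 MSS (congestion avoidance, +1)
RTT 8: cwnd = 35 MSS (congestion avoidance, +1)
RTT 9: cwnd = 36 MSS (congestion avoidance, +1)

36


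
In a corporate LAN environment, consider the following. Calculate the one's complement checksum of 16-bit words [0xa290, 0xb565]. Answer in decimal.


Given words: [0xa290, 0xb565]
Step 1: Sum all words
Raw sum = 41616 + 46437 = 88053
Step 2: Fold carry: (22517 + 1) = 22518
One's complement = ~22518 & 0xFFFF = 43017

43017


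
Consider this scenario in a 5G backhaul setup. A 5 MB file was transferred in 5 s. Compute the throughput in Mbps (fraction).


Given: file = 5 MB, time = 5 s
File in Mb = 5 * 8 = 40 Mb
Throughput = 40 / 5 Mbps
Throughput = 8 Mbps

8


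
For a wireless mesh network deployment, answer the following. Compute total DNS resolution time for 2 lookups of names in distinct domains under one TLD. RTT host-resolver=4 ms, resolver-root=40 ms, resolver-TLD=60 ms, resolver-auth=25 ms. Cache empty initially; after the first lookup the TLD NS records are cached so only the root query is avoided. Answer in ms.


Lookup 1 (cold cache): local + root + TLD + auth = 4 + 40 + 60 + 25 = 129 ms
Lookups 2..2 (TLD NS cached -> skip root; new domain -> still ask TLD and auth): local + TLD + auth = 4 + 60 + 25 = 89 ms each
Remaining 1 lookups: 1 * 89 = 89 ms
Total = 129 + 89 = 218 ms

218


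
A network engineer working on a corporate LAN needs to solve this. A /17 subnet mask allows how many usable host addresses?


Given: subnet mask /17
Host bits = 32 - 17 = 15
Total addresses = 2^15 = 32768
Usable hosts = 32768 - 2 (network + broadcast) = 32766

32766


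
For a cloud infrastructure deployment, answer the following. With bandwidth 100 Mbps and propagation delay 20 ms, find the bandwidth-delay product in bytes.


Given: bandwidth = 100 Mbps, delay = 20 ms
BDP in bits = 100 * 10^6 * 20 / 1000
BDP in bits = 2000000
BDP in bytes = 2000000 / 8 = 250000

250000


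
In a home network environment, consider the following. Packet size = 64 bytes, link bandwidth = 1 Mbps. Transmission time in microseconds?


Given: packet = 64 bytes, bandwidth = 1 Mbps
Packet in bits = 64 * 8 = 512 bits
Bandwidth = 1 * 10^6 = 1000000 bps
Time = 512 / 1000000 seconds
Time in us = 512 * 10^6 / 1000000 = 512

512


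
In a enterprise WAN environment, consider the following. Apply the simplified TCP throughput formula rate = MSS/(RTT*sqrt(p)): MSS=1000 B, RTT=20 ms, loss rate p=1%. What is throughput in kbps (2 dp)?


Given: MSS = 1000 bytes, RTT = 20 ms, loss = 1%
RTT in seconds = 20 / 1000 = 0.02
Loss rate = 1% = 0.01
sqrt(loss) = sqrt(0.01) = 0.1
Throughput (bytes/s) = 1000 / (0.02 * 0.1) = 500000.0000
Throughput (kbps) = 500000.0000 * 8 / 1000 = 4000.000000 -> 4000.00 kbps (2 dp)

4000.00


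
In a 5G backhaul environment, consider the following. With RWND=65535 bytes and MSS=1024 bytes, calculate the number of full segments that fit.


Given: RWND = 65535 bytes, MSS = 1024 bytes
Full segments = floor(RWND / MSS)
Full segments = floor(65535 / 1024)
Full segments = floor(63.999) = 63

63


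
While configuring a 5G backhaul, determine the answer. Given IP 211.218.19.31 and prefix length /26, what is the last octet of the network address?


Given: IP = 211.218.19.31, prefix = /26
Subnet mask = 255.255.255.192
Last octet of IP: 31
Last octet of mask: 192
Network last octet = 31 AND 192 = 0

0


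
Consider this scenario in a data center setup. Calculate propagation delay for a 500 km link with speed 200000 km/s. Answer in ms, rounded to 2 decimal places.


Given: distance = 500 km, speed = 200000 km/s
Delay = distance / speed = 500 / 200000 seconds
Delay in ms = 500 * 1000 / 200000
Delay = 2.5000 ms
Rounded to 2 dp = 2.50 ms

2.50


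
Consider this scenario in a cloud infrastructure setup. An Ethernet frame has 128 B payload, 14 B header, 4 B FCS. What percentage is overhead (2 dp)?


Given: payload = 128 B, header = 14 B, trailer = 4 B
Overhead bytes = header + trailer = 14 + 4 = 18
Total frame = payload + overhead = 128 + 18 = 146
Overhead % = 18 / 146 * 100 = 12.3288% -> 12.33% (2 dp)

12.33


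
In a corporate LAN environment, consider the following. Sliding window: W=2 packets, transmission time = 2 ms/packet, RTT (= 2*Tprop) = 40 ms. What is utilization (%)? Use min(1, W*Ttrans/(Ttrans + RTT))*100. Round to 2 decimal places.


Given: W = 2, Ttrans = 2 ms, RTT = 40 ms (= 2 * Tprop, Tprop = 20 ms)
Cycle time = Ttrans + RTT = 2 + 40 = 42 ms (first packet sent until its ACK returns)
W * Ttrans = 2 * 2 = 4 ms of sending per cycle
W * Ttrans / (Ttrans + RTT) = 4 / 42 = 0.095238
U = min(1, 0.095238) = 0.095238
U% = 9.52%

9.52


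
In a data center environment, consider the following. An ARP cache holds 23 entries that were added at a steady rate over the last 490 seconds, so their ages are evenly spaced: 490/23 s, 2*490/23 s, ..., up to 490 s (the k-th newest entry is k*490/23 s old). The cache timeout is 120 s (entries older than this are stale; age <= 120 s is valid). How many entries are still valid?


Ages are k * 490/23 s for k = 1..23 (spacing = 21.3043 s).
Entry k is valid iff k * 490/23 <= 120 iff k <= 23 * 120 / 490 = 5.6327
n_valid = floor(5.6327) = 5
(n_stale = 23 - 5 = 18)

5


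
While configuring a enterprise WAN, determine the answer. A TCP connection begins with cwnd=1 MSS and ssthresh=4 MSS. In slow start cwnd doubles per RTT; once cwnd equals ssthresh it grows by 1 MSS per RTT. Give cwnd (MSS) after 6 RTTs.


RTT 0: cwnd = 1 MSS (initial)
RTT 1: cwnd = 2 MSS (slow start, doubled)
RTT 2: cwnd = 4 MSS (slow start, doubled)
RTT 3: cwnd = 5 MSS (congestion avoidance, +1)
RTT 4: cwnd = 6 MSS (congestion avoidance, +1)
RTT 5: cwnd = 7 MSS (congestion avoidance, +1)
RTT 6: cwnd = 8 MSS (congestion avoidance, +1)

8


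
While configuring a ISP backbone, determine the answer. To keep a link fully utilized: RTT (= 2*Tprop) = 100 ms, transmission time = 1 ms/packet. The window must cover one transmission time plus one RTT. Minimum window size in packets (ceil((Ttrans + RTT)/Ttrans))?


Given: Ttrans = 1 ms, RTT = 100 ms (= 2 * Tprop, Tprop = 50 ms)
Time until first ACK returns = Ttrans + RTT = 1 + 100 = 101 ms
Need W * Ttrans >= Ttrans + RTT  ->  W >= (Ttrans + RTT) / Ttrans
(Ttrans + RTT) / Ttrans = 101 / 1 = 101
W_min = ceil(101) = 101

101


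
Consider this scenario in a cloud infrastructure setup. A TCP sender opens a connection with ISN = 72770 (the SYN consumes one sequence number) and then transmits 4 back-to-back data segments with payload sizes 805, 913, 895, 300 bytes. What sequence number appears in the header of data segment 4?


The SYN occupies sequence number ISN = 72770, so the first data byte is ISN + 1 = 72771.
SEQ of data segment i = (ISN + 1) + sum of payload sizes of segments 1..i-1.
Segment 1: SEQ = 72771, payload = 805 bytes
Segment 2: SEQ = 73576, payload = 913 bytes
Segment 3: SEQ = 74489, payload = 895 bytes
Segment 4: SEQ = 75384, payload = 300 bytes
SEQ of segment 4 = 72771 + 805 + 913 + 895 = 75384

75384


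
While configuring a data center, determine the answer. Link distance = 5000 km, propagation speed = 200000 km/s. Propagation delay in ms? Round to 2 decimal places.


Given: distance = 5000 km, speed = 200000 km/s
Delay = distance / speed = 5000 / 200000 seconds
Delay in ms = 5000 * 1000 / 200000
Delay = 25.0000 ms
Rounded to 2 dp = 25.00 ms

25.00


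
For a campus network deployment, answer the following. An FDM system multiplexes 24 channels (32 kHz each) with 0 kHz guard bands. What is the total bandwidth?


Given: 24 channels, 32 kHz each, guard = 0 kHz
Channel bandwidth = 24 * 32 = 768 kHz
Guard bands = 23 gaps * 0 kHz = 0 kHz
Total = 768 + 0 = 768 kHz

768


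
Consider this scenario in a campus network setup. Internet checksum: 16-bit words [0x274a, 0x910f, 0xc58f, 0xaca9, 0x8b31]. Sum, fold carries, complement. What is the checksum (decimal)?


Given words: [0x274a, 0x910f, 0xc58f, 0xaca9, 0x8b31]
Step 1: Sum all words
Raw sum = 10058 + 37135 + 50575 + 44201 + 35633 = 177602
Step 2: Fold carry: (46530 + 2) = 46532
One's complement = ~46532 & 0xFFFF = 19003

19003


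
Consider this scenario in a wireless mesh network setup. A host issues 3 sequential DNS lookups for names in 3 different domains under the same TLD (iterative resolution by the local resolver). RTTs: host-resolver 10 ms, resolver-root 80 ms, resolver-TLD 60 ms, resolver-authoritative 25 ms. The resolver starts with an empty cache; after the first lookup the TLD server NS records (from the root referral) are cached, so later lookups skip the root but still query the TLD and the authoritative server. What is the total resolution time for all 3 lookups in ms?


Lookup 1 (cold cache): local + root + TLD + auth = 10 + 80 + 60 + 25 = 175 ms
Lookups 2..3 (TLD NS cached -> skip root; new domain -> still ask TLD and auth): local + TLD + auth = 10 + 60 + 25 = 95 ms each
Remaining 2 lookups: 2 * 95 = 190 ms
Total = 175 + 190 = 365 ms

365


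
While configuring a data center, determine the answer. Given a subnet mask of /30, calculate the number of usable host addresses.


Given: subnet mask /30
Host bits = 32 - 30 = 2
Total addresses = 2^2 = 4
Usable hosts = 4 - 2 (network + broadcast) = 2

2


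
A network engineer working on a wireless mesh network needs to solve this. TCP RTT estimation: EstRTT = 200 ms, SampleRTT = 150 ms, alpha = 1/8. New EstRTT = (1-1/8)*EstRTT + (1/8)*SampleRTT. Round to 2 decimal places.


Given: EstRTT = 200 ms, SampleRTT = 150 ms, alpha = 1/8
New EstRTT = (1 - alpha) * EstRTT + alpha * SampleRTT
(7/8) * 200 = 175
(1/8) * 150 = 18.75
New EstRTT = 175 + 18.75 = 193.75 ms -> 193.75 ms (2 dp)

193.75


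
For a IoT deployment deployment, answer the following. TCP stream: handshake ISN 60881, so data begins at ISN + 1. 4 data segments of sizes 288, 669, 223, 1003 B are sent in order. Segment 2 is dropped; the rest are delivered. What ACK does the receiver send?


SYN uses sequence number 60881; first data byte = ISN + 1 = 60882.
Segment 1: SEQ = 60882, len = 288 B, covers [60882, 61169]
Segment 2: SEQ = 61170, len = 669 B, covers [61170, 61838] [LOST]
Segment 3: SEQ = 61839, len = 223 B, covers [61839, 62061]
Segment 4: SEQ = 62062, len = 1003 B, covers [62062, 63064]
In-order data received: bytes [60882, 61169] (segments 1..1).
Segment 2 missing -> gap begins at byte 61170; later segments buffered out of order.
Cumulative ACK = next expected in-order byte = 60882 + 288 = 61170

61170


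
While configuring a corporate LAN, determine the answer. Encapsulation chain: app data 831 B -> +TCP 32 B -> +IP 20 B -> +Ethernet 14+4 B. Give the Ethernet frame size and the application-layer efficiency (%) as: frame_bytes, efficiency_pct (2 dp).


TCP segment = 831 + 32 = 863 B
IP packet = 863 + 20 = 883 B
Ethernet frame = 883 + 14 + 4 = 901 B
Efficiency = app / frame = 831 / 901 = 0.922309 = 92.2309% -> 92.23% (2 dp)

901, 92.23


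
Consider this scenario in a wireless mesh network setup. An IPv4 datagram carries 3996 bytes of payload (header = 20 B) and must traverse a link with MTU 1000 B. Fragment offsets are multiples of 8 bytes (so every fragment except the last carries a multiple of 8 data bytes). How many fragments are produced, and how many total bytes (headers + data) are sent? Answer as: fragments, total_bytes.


Max data per non-final fragment = floor((MTU - header)/8)*8 = floor((1000 - 20)/8)*8 = floor(980/8)*8 = 976 B
Final fragment needs no 8-byte alignment: it can carry up to MTU - header = 980 B
Non-final fragments needed = ceil((payload - 980) / 976) = ceil(3016/976) = ceil(3.0902) = 4
Number of fragments = 4 + 1 = 5
Fragment sizes (data): 4 * 976 B + 92 B (last, 92 <= 980 OK)
Total bytes sent = payload + n_frags * header = 3996 + 5*20 = 3996 + 100 = 4096 B

5, 4096


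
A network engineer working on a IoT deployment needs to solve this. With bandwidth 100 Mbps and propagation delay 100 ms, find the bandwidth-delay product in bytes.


Given: bandwidth = 100 Mbps, delay = 100 ms
BDP in bits = 100 * 10^6 * 100 / 1000
BDP in bits = 10000000
BDP in bytes = 10000000 / 8 = 1250000

1250000


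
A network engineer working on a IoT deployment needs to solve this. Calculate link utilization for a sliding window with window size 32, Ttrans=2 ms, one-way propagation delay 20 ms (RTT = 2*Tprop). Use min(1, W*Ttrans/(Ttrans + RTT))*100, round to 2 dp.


Given: W = 32, Ttrans = 2 ms, RTT = 40 ms (= 2 * Tprop, Tprop = 20 ms)
Cycle time = Ttrans + RTT = 2 + 40 = 42 ms (first packet sent until its ACK returns)
W * Ttrans = 32 * 2 = 64 ms of sending per cycle
W * Ttrans / (Ttrans + RTT) = 64 / 42 = 1.523810
U = min(1, 1.523810) = 1.000000
U% = 100.00%

100.00


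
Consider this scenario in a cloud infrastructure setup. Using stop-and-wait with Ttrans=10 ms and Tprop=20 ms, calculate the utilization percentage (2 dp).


Given: Ttrans = 10 ms, Tprop = 20 ms
RTT = 2 * Tprop = 2 * 20 = 40 ms
U = Ttrans / (Ttrans + RTT)
U = 10 / (10 + 40)
U = 10 / 50 = 0.2
U% = 20.00%

20.00


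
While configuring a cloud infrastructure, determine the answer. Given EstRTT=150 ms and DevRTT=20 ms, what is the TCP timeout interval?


Given: EstRTT = 150 ms, DevRTT = 20 ms
Timeout = EstRTT + 4 * DevRTT
4 * DevRTT = 4 * 20 = 80
Timeout = 150 + 80 = 230 ms

230


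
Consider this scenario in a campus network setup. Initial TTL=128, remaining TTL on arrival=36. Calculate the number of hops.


Given: initial TTL = 128, received TTL = 36
Hops = initial TTL - received TTL
Hops = 128 - 36 = 92

92


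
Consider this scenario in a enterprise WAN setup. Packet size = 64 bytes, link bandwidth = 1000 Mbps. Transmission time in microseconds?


Given: packet = 64 bytes, bandwidth = 1000 Mbps
Packet in bits = 64 * 8 = 512 bits
Bandwidth = 1000 * 10^6 = 1000000000 bps
Time = 512 / 1000000000 seconds
Time in us = 512 * 10^6 / 1000000000 = 0.512

0.512


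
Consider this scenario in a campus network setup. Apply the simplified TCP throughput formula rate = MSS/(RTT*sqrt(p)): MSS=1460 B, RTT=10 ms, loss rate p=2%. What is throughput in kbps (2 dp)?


Given: MSS = 1460 bytes, RTT = 10 ms, loss = 2%
RTT in seconds = 10 / 1000 = 0.01
Loss rate = 2% = 0.02
sqrt(loss) = sqrt(0.02) = 0.141421356237
Throughput (bytes/s) = 1460 / (0.01 * 0.141421356237) = 1032375.9005
Throughput (kbps) = 1032375.9005 * 8 / 1000 = 8259.007204 -> 8259.01 kbps (2 dp)

8259.01


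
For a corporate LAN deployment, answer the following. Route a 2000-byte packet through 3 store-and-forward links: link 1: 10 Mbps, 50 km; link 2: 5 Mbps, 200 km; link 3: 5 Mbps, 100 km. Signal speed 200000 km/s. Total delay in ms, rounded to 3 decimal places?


Packet = 2000 bytes = 16000 bits. Store-and-forward: sum (t_trans + t_prop) per link.
Link 1: t_trans = 16000/(10*10^6) s = 1.6000 ms; t_prop = 50/200000 s = 0.2500 ms; subtotal = 1.8500 ms
Link 2: t_trans = 16000/(5*10^6) s = 3.2000 ms; t_prop = 200/200000 s = 1.0000 ms; subtotal = 4.2000 ms
Link 3: t_trans = 16000/(5*10^6) s = 3.2000 ms; t_prop = 100/200000 s = 0.5000 ms; subtotal = 3.7000 ms
End-to-end = 1.8500 + 4.2000 + 3.7000 = 9.7500 ms -> 9.750 ms (3 dp)

9.750


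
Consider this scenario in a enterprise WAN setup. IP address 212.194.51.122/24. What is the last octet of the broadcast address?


Given: IP = 212.194.51.122, prefix = /24
Host bits = 32 - 24 = 8
Network last octet = 122 AND mask = 0
Host part size = 2^8 - 1 = 255
Broadcast last octet = 0 OR 255 = 255

255


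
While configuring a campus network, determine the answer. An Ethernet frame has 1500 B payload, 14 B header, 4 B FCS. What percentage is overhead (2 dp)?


Given: payload = 1500 B, header = 14 B, trailer = 4 B
Overhead bytes = header + trailer = 14 + 4 = 18
Total frame = payload + overhead = 1500 + 18 = 1518
Overhead % = 18 / 1518 * 100 = 1.1858% -> 1.19% (2 dp)

1.19


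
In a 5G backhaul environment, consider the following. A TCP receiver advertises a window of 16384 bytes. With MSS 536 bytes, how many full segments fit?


Given: RWND = 16384 bytes, MSS = 536 bytes
Full segments = floor(RWND / MSS)
Full segments = floor(16384 / 536)
Full segments = floor(30.5672) = 30

30


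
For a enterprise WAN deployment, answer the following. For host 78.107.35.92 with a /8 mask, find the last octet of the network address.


Given: IP = 78.107.35.92, prefix = /8
Subnet mask = 255.0.0.0
Last octet of IP: 92
Last octet of mask: 0
Network last octet = 92 AND 0 = 0

0


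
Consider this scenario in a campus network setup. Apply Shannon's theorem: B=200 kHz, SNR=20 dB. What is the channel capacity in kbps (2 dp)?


Given: B = 200 kHz, SNR = 20 dB
SNR linear = 10^(20/10) = 100
1 + SNR = 101
log2(101) = 6.6582114828
C = 200 * 1000 * 6.6582114828 = 1331642.2966 bps
C = 1331.642297 kbps -> 1331.64 kbps (2 dp)

1331.64


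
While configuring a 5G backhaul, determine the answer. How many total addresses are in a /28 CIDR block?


Given: CIDR prefix /28
Host bits = 32 - 28 = 4
Total addresses = 2^4 = 16

16


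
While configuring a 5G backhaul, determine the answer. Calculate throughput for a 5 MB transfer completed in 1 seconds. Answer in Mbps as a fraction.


Given: file = 5 MB, time = 1 s
File in Mb = 5 * 8 = 40 Mb
Throughput = 40 / 1 Mbps
Throughput = 40 Mbps

40


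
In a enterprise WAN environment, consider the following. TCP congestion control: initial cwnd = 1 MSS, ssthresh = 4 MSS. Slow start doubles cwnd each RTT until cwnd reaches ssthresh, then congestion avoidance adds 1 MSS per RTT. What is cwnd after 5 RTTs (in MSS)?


RTT 0: cwnd = 1 MSS (initial)
RTT 1: cwnd = 2 MSS (slow start, doubled)
RTT 2: cwnd = 4 MSS (slow start, doubled)
RTT 3: cwnd = 5 MSS (congestion avoidance, +1)
RTT 4: cwnd = 6 MSS (congestion avoidance, +1)
RTT 5: cwnd = 7 MSS (congestion avoidance, +1)

7


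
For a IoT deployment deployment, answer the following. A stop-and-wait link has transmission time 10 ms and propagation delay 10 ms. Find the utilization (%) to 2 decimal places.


Given: Ttrans = 10 ms, Tprop = 10 ms
RTT = 2 * Tprop = 2 * 10 = 20 ms
U = Ttrans / (Ttrans + RTT)
U = 10 / (10 + 20)
U = 10 / 30 = 0.333333
U% = 33.33%

33.33


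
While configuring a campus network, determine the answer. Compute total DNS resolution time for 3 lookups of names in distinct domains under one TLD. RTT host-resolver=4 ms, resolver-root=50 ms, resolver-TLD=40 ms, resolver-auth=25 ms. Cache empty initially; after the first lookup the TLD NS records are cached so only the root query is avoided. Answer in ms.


Lookup 1 (cold cache): local + root + TLD + auth = 4 + 50 + 40 + 25 = 119 ms
Lookups 2..3 (TLD NS cached -> skip root; new domain -> still ask TLD and auth): local + TLD + auth = 4 + 40 + 25 = 69 ms each
Remaining 2 lookups: 2 * 69 = 138 ms
Total = 119 + 138 = 257 ms

257


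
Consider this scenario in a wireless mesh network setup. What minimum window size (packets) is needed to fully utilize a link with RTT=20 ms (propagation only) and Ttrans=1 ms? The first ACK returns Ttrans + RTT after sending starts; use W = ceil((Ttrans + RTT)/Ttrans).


Given: Ttrans = 1 ms, RTT = 20 ms (= 2 * Tprop, Tprop = 10 ms)
Time until first ACK returns = Ttrans + RTT = 1 + 20 = 21 ms
Need W * Ttrans >= Ttrans + RTT  ->  W >= (Ttrans + RTT) / Ttrans
(Ttrans + RTT) / Ttrans = 21 / 1 = 21
W_min = ceil(21) = 21

21


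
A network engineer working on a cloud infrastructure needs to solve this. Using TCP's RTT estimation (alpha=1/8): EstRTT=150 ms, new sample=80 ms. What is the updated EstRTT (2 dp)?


Given: EstRTT = 150 ms, SampleRTT = 80 ms, alpha = 1/8
New EstRTT = (1 - alpha) * EstRTT + alpha * SampleRTT
(7/8) * 150 = 131.25
(1/8) * 80 = 10
New EstRTT = 131.25 + 10 = 141.25 ms -> 141.25 ms (2 dp)

141.25


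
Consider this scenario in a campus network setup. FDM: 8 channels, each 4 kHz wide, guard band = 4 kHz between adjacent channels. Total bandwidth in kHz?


Given: 8 channels, 4 kHz each, guard = 4 kHz
Channel bandwidth = 8 * 4 = 32 kHz
Guard bands = 7 gaps * 4 kHz = 28 kHz
Total = 32 + 28 = 60 kHz

60


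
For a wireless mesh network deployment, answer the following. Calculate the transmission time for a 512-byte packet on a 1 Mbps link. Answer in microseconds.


Given: packet = 512 bytes, bandwidth = 1 Mbps
Packet in bits = 512 * 8 = 4096 bits
Bandwidth = 1 * 10^6 = 1000000 bps
Time = 4096 / 1000000 seconds
Time in us = 4096 * 10^6 / 1000000 = 4096

4096


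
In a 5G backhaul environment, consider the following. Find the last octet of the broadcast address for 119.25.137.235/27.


Given: IP = 119.25.137.235, prefix = /27
Host bits = 32 - 27 = 5
Network last octet = 235 AND mask = 224
Host part size = 2^5 - 1 = 31
Broadcast last octet = 224 OR 31 = 255

255


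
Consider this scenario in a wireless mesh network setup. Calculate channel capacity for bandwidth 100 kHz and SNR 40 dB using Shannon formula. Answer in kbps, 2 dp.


Given: B = 100 kHz, SNR = 40 dB
SNR linear = 10^(40/10) = 10000
1 + SNR = 10001
log2(10001) = 13.2878566418
C = 100 * 1000 * 13.2878566418 = 1328785.6642 bps
C = 1328.785664 kbps -> 1328.79 kbps (2 dp)

1328.79


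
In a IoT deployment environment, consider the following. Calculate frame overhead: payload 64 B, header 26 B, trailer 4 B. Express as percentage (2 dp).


Given: payload = 64 B, header = 26 B, trailer = 4 B
Overhead bytes = header + trailer = 26 + 4 = 30
Total frame = payload + overhead = 64 + 30 = 94
Overhead % = 30 / 94 * 100 = 31.9149% -> 31.91% (2 dp)

31.91


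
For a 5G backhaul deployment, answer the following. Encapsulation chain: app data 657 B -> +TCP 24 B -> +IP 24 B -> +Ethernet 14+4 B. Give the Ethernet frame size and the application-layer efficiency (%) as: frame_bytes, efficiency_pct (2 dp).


TCP segment = 657 + 24 = 681 B
IP packet = 681 + 24 = 705 B
Ethernet frame = 705 + 14 + 4 = 723 B
Efficiency = app / frame = 657 / 723 = 0.908714 = 90.8714% -> 90.87% (2 dp)

723, 90.87


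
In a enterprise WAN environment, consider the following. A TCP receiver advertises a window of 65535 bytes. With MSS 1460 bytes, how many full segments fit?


Given: RWND = 65535 bytes, MSS = 1460 bytes
Full segments = floor(RWND / MSS)
Full segments = floor(65535 / 1460)
Full segments = floor(44.887) = 44

44


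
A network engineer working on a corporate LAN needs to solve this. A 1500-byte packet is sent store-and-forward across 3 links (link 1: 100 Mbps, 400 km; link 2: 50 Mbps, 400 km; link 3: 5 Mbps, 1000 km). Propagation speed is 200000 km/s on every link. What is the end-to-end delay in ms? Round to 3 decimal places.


Packet = 1500 bytes = 12000 bits. Store-and-forward: sum (t_trans + t_prop) per link.
Link 1: t_trans = 12000/(100*10^6) s = 0.1200 ms; t_prop = 400/200000 s = 2.0000 ms; subtotal = 2.1200 ms
Link 2: t_trans = 12000/(50*10^6) s = 0.2400 ms; t_prop = 400/200000 s = 2.0000 ms; subtotal = 2.2400 ms
Link 3: t_trans = 12000/(5*10^6) s = 2.4000 ms; t_prop = 1000/200000 s = 5.0000 ms; subtotal = 7.4000 ms
End-to-end = 2.1200 + 2.2400 + 7.4000 = 11.7600 ms -> 11.760 ms (3 dp)

11.760


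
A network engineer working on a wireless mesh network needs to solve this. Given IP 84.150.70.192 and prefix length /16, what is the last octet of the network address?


Given: IP = 84.150.70.192, prefix = /16
Subnet mask = 255.255.0.0
Last octet of IP: 192
Last octet of mask: 0
Network last octet = 192 AND 0 = 0

0


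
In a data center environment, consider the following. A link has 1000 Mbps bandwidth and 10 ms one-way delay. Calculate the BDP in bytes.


Given: bandwidth = 1000 Mbps, delay = 10 ms
BDP in bits = 1000 * 10^6 * 10 / 1000
BDP in bits = 10000000
BDP in bytes = 10000000 / 8 = 1250000

1250000


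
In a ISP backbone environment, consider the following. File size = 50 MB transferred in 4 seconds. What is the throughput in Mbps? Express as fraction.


Given: file = 50 MB, time = 4 s
File in Mb = 50 * 8 = 400 Mb
Throughput = 400 / 4 Mbps
Throughput = 100 Mbps

100


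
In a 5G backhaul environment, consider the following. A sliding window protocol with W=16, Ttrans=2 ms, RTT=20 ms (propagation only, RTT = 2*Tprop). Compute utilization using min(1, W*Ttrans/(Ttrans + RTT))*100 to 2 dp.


Given: W = 16, Ttrans = 2 ms, RTT = 20 ms (= 2 * Tprop, Tprop = 10 ms)
Cycle time = Ttrans + RTT = 2 + 20 = 22 ms (first packet sent until its ACK returns)
W * Ttrans = 16 * 2 = 32 ms of sending per cycle
W * Ttrans / (Ttrans + RTT) = 32 / 22 = 1.454545
U = min(1, 1.454545) = 1.000000
U% = 100.00%

100.00


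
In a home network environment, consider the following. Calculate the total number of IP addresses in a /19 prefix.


Given: CIDR prefix /19
Host bits = 32 - 19 = 13
Total addresses = 2^13 = 8192

8192


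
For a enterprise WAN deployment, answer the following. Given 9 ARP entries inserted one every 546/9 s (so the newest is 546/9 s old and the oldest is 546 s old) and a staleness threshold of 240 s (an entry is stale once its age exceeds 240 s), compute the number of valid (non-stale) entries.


Ages are k * 546/9 s for k = 1..9 (spacing = 60.6667 s).
Entry k is valid iff k * 546/9 <= 240 iff k <= 9 * 240 / 546 = 3.9560
n_valid = floor(3.9560) = 3
(n_stale = 9 - 3 = 6)

3


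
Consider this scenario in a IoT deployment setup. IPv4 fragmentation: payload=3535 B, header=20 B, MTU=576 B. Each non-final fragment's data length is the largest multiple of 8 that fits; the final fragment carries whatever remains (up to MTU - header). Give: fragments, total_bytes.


Max data per non-final fragment = floor((MTU - header)/8)*8 = floor((576 - 20)/8)*8 = floor(556/8)*8 = 552 B
Final fragment needs no 8-byte alignment: it can carry up to MTU - header = 556 B
Non-final fragments needed = ceil((payload - 556) / 552) = ceil(2979/552) = ceil(5.3967) = 6
Number of fragments = 6 + 1 = 7
Fragment sizes (data): 6 * 552 B + 223 B (last, 223 <= 556 OK)
Total bytes sent = payload + n_frags * header = 3535 + 7*20 = 3535 + 140 = 3675 B

7, 3675


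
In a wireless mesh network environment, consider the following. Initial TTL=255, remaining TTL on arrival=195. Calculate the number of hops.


Given: initial TTL = 255, received TTL = 195
Hops = initial TTL - received TTL
Hops = 255 - 195 = 60

60


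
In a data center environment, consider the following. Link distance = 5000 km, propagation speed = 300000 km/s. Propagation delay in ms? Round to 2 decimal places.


Given: distance = 5000 km, speed = 300000 km/s
Delay = distance / speed = 5000 / 300000 seconds
Delay in ms = 5000 * 1000 / 300000
Delay = 16.6667 ms
Rounded to 2 dp = 16.67 ms

16.67


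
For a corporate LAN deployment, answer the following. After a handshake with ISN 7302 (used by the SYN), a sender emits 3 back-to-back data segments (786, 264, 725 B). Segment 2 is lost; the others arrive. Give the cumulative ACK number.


SYN uses sequence number 7302; first data byte = ISN + 1 = 7303.
Segment 1: SEQ = 7303, len = 786 B, covers [7303, 8088]
Segment 2: SEQ = 8089, len = 264 B, covers [8089, 8352] [LOST]
Segment 3: SEQ = 8353, len = 725 B, covers [8353, 9077]
In-order data received: bytes [7303, 8088] (segments 1..1).
Segment 2 missing -> gap begins at byte 8089; later segments buffered out of order.
Cumulative ACK = next expected in-order byte = 7303 + 786 = 8089

8089


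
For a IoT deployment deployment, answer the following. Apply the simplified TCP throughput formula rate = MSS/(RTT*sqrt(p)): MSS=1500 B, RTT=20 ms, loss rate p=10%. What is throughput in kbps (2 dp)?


Given: MSS = 1500 bytes, RTT = 20 ms, loss = 10%
RTT in seconds = 20 / 1000 = 0.02
Loss rate = 10% = 0.1
sqrt(loss) = sqrt(0.1) = 0.316227766017
Throughput (bytes/s) = 1500 / (0.02 * 0.316227766017) = 237170.8245
Throughput (kbps) = 237170.8245 * 8 / 1000 = 1897.366596 -> 1897.37 kbps (2 dp)

1897.37


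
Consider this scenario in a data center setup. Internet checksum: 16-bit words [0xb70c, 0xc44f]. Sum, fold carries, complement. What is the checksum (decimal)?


Given words: [0xb70c, 0xc44f]
Step 1: Sum all words
Raw sum = 46860 + 50255 = 97115
Step 2: Fold carry: (31579 + 1) = 31580
One's complement = ~31580 & 0xFFFF = 33955

33955


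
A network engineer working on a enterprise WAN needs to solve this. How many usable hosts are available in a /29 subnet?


Given: subnet mask /29
Host bits = 32 - 29 = 3
Total addresses = 2^3 = 8
Usable hosts = 8 - 2 (network + broadcast) = 6

6


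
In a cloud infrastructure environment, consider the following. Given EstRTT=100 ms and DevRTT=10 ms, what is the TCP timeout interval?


Given: EstRTT = 100 ms, DevRTT = 10 ms
Timeout = EstRTT + 4 * DevRTT
4 * DevRTT = 4 * 10 = 40
Timeout = 100 + 40 = 140 ms

140


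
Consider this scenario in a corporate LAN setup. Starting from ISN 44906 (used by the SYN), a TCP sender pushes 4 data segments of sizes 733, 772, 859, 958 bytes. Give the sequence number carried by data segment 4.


The SYN occupies sequence number ISN = 44906, so the first data byte is ISN + 1 = 44907.
SEQ of data segment i = (ISN + 1) + sum of payload sizes of segments 1..i-1.
Segment 1: SEQ = 44907, payload = 733 bytes
Segment 2: SEQ = 45640, payload = 772 bytes
Segment 3: SEQ = 46412, payload = 859 bytes
Segment 4: SEQ = 47271, payload = 958 bytes
SEQ of segment 4 = 44907 + 733 + 772 + 859 = 47271

47271


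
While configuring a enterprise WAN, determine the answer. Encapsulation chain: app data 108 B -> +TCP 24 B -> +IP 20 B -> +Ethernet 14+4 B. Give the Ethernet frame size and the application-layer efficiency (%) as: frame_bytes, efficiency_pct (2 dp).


TCP segment = 108 + 24 = 132 B
IP packet = 132 + 20 = 152 B
Ethernet frame = 152 + 14 + 4 = 170 B
Efficiency = app / frame = 108 / 170 = 0.635294 = 63.5294% -> 63.53% (2 dp)

170, 63.53


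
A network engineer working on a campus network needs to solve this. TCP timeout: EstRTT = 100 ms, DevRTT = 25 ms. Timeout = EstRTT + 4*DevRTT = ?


Given: EstRTT = 100 ms, DevRTT = 25 ms
Timeout = EstRTT + 4 * DevRTT
4 * DevRTT = 4 * 25 = 100
Timeout = 100 + 100 = 200 ms

200


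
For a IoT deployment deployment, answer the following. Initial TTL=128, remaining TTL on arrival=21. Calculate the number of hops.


Given: initial TTL = 128, received TTL = 21
Hops = initial TTL - received TTL
Hops = 128 - 21 = 107

107


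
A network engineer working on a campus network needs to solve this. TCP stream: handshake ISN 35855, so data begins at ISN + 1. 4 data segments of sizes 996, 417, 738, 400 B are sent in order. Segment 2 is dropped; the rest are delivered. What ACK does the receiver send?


SYN uses sequence number 35855; first data byte = ISN + 1 = 35856.
Segment 1: SEQ = 35856, len = 996 B, covers [35856, 36851]
Segment 2: SEQ = 36852, len = 417 B, covers [36852, 37268] [LOST]
Segment 3: SEQ = 37269, len = 738 B, covers [37269, 38006]
Segment 4: SEQ = 38007, len = 400 B, covers [38007, 38406]
In-order data received: bytes [35856, 36851] (segments 1..1).
Segment 2 missing -> gap begins at byte 36852; later segments buffered out of order.
Cumulative ACK = next expected in-order byte = 35856 + 996 = 36852

36852


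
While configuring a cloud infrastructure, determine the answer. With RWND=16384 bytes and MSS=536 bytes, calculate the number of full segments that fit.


Given: RWND = 16384 bytes, MSS = 536 bytes
Full segments = floor(RWND / MSS)
Full segments = floor(16384 / 536)
Full segments = floor(30.5672) = 30

30


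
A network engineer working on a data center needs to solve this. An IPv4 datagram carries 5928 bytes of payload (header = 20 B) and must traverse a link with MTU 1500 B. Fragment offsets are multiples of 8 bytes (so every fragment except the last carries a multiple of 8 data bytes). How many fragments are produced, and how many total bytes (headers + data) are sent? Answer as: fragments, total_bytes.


Max data per non-final fragment = floor((MTU - header)/8)*8 = floor((1500 - 20)/8)*8 = floor(1480/8)*8 = 1480 B
Final fragment needs no 8-byte alignment: it can carry up to MTU - header = 1480 B
Non-final fragments needed = ceil((payload - 1480) / 1480) = ceil(4448/1480) = ceil(3.0054) = 4
Number of fragments = 4 + 1 = 5
Fragment sizes (data): 4 * 1480 B + 8 B (last, 8 <= 1480 OK)
Total bytes sent = payload + n_frags * header = 5928 + 5*20 = 5928 + 100 = 6028 B

5, 6028


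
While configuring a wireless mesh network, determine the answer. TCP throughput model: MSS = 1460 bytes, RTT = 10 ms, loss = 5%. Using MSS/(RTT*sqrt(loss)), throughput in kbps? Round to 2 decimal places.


Given: MSS = 1460 bytes, RTT = 10 ms, loss = 5%
RTT in seconds = 10 / 1000 = 0.01
Loss rate = 5% = 0.05
sqrt(loss) = sqrt(0.05) = 0.223606797750
Throughput (bytes/s) = 1460 / (0.01 * 0.223606797750) = 652931.8494
Throughput (kbps) = 652931.8494 * 8 / 1000 = 5223.454795 -> 5223.45 kbps (2 dp)

5223.45


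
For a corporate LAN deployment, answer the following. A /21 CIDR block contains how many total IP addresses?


Given: CIDR prefix /21
Host bits = 32 - 21 = 11
Total addresses = 2^11 = 2048

2048


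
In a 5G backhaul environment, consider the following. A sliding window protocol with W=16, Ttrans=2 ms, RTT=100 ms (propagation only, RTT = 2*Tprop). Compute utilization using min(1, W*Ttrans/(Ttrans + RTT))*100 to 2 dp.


Given: W = 16, Ttrans = 2 ms, RTT = 100 ms (= 2 * Tprop, Tprop = 50 ms)
Cycle time = Ttrans + RTT = 2 + 100 = 102 ms (first packet sent until its ACK returns)
W * Ttrans = 16 * 2 = 32 ms of sending per cycle
W * Ttrans / (Ttrans + RTT) = 32 / 102 = 0.313725
U = min(1, 0.313725) = 0.313725
U% = 31.37%

31.37


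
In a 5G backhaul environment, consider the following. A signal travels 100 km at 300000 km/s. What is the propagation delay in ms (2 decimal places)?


Given: distance = 100 km, speed = 300000 km/s
Delay = distance / speed = 100 / 300000 seconds
Delay in ms = 100 * 1000 / 300000
Delay = 0.3333 ms
Rounded to 2 dp = 0.33 ms

0.33


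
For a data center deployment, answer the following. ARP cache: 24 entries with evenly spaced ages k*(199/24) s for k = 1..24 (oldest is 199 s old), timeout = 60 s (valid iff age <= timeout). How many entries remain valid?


Ages are k * 199/24 s for k = 1..24 (spacing = 8.2917 s).
Entry k is valid iff k * 199/24 <= 60 iff k <= 24 * 60 / 199 = 7.2362
n_valid = floor(7.2362) = 7
(n_stale = 24 - 7 = 17)

7


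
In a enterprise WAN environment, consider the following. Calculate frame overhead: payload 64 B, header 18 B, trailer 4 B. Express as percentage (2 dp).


Given: payload = 64 B, header = 18 B, trailer = 4 B
Overhead bytes = header + trailer = 18 + 4 = 22
Total frame = payload + overhead = 64 + 22 = 86
Overhead % = 22 / 86 * 100 = 25.5814% -> 25.58% (2 dp)

25.58


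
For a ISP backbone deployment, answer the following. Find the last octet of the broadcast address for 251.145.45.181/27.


Given: IP = 251.145.45.181, prefix = /27
Host bits = 32 - 27 = 5
Network last octet = 181 AND mask = 160
Host part size = 2^5 - 1 = 31
Broadcast last octet = 160 OR 31 = 191

191


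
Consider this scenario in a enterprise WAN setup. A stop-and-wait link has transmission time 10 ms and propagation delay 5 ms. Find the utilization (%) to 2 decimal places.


Given: Ttrans = 10 ms, Tprop = 5 ms
RTT = 2 * Tprop = 2 * 5 = 10 ms
U = Ttrans / (Ttrans + RTT)
U = 10 / (10 + 10)
U = 10 / 20 = 0.5
U% = 50.00%

50.00


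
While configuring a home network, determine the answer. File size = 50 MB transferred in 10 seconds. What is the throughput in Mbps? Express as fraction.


Given: file = 50 MB, time = 10 s
File in Mb = 50 * 8 = 400 Mb
Throughput = 400 / 10 Mbps
Throughput = 40 Mbps

40


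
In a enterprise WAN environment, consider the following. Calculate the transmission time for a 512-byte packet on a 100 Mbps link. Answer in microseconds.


Given: packet = 512 bytes, bandwidth = 100 Mbps
Packet in bits = 512 * 8 = 4096 bits
Bandwidth = 100 * 10^6 = 100000000 bps
Time = 4096 / 100000000 seconds
Time in us = 4096 * 10^6 / 100000000 = 40.96

40.96
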